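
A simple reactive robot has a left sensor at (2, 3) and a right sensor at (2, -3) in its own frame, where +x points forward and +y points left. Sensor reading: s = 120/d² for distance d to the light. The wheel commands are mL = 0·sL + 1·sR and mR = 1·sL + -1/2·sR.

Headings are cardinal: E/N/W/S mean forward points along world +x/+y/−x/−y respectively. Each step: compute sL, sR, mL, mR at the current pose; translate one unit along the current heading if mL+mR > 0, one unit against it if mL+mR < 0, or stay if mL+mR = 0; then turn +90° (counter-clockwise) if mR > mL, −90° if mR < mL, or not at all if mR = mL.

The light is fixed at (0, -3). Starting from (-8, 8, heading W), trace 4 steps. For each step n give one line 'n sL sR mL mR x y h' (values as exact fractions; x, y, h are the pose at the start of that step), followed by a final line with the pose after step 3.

0 30/41 15/37 15/37 1605/3034 -8 8 W
1 40/39 8/15 8/15 148/195 -9 8 S
2 60/109 60/49 60/49 -330/5341 -9 7 E
3 120/89 24/37 24/37 3372/3293 -8 7 S
final -8 6 E

n=0: pose=(-8,8,W); sL=30/41, sR=15/37; mL=15/37, mR=1605/3034; mL+mR=2835/3034 → advance +1; mR−mL=375/3034 → turn +1·90°
n=1: pose=(-9,8,S); sL=40/39, sR=8/15; mL=8/15, mR=148/195; mL+mR=84/65 → advance +1; mR−mL=44/195 → turn +1·90°
n=2: pose=(-9,7,E); sL=60/109, sR=60/49; mL=60/49, mR=-330/5341; mL+mR=6210/5341 → advance +1; mR−mL=-6870/5341 → turn -1·90°
n=3: pose=(-8,7,S); sL=120/89, sR=24/37; mL=24/37, mR=3372/3293; mL+mR=5508/3293 → advance +1; mR−mL=1236/3293 → turn +1·90°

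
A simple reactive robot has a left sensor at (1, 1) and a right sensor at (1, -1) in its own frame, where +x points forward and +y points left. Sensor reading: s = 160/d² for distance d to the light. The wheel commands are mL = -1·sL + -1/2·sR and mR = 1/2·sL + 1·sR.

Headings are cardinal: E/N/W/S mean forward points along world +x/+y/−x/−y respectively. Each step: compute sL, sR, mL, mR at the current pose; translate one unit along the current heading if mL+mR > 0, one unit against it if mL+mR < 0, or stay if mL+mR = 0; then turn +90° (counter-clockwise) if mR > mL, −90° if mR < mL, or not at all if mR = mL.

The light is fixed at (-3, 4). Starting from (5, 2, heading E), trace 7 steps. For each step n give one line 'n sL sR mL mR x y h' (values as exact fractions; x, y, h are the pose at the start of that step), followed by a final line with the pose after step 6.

0 80/41 16/9 -1048/369 1016/369 5 2 E
1 160/37 32/13 -2672/481 2224/481 4 2 N
2 40/13 4 -66/13 72/13 4 1 W
3 32/13 160/41 -2352/533 2736/533 3 1 S
4 80/29 80/37 -4120/1073 3800/1073 3 0 E
5 32/5 32/9 -368/45 304/45 2 0 N
6 40/13 5 -145/26 85/13 2 -1 W
final 1 -1 S

n=0: pose=(5,2,E); sL=80/41, sR=16/9; mL=-1048/369, mR=1016/369; mL+mR=-32/369 → advance -1; mR−mL=688/123 → turn +1·90°
n=1: pose=(4,2,N); sL=160/37, sR=32/13; mL=-2672/481, mR=2224/481; mL+mR=-448/481 → advance -1; mR−mL=4896/481 → turn +1·90°
n=2: pose=(4,1,W); sL=40/13, sR=4; mL=-66/13, mR=72/13; mL+mR=6/13 → advance +1; mR−mL=138/13 → turn +1·90°
n=3: pose=(3,1,S); sL=32/13, sR=160/41; mL=-2352/533, mR=2736/533; mL+mR=384/533 → advance +1; mR−mL=5088/533 → turn +1·90°
n=4: pose=(3,0,E); sL=80/29, sR=80/37; mL=-4120/1073, mR=3800/1073; mL+mR=-320/1073 → advance -1; mR−mL=7920/1073 → turn +1·90°
n=5: pose=(2,0,N); sL=32/5, sR=32/9; mL=-368/45, mR=304/45; mL+mR=-64/45 → advance -1; mR−mL=224/15 → turn +1·90°
n=6: pose=(2,-1,W); sL=40/13, sR=5; mL=-145/26, mR=85/13; mL+mR=25/26 → advance +1; mR−mL=315/26 → turn +1·90°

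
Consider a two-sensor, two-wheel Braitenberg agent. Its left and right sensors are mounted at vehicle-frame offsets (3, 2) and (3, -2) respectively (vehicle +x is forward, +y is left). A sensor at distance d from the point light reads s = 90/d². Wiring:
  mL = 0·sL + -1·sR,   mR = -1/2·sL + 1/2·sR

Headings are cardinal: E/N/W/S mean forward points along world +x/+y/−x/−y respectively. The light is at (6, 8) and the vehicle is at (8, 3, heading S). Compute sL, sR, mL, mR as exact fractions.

left sensor world pos  = (10, 0); dL² = 80
right sensor world pos = (6, 0); dR² = 64
sL = 90/80 = 9/8
sR = 90/64 = 45/32
mL = 0·sL + -1·sR = -45/32
mR = -1/2·sL + 1/2·sR = 9/64

9/8 45/32 -45/32 9/64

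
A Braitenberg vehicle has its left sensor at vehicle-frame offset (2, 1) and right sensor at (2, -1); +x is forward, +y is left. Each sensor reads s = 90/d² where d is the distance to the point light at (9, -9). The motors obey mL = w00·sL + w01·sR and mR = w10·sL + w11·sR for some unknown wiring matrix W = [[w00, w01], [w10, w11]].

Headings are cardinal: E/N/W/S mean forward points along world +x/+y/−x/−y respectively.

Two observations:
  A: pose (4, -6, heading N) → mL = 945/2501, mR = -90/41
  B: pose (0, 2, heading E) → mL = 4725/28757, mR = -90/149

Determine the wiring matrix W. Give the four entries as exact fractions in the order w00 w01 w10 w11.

obs A: pose=(4,-6,N) → sL=90/61, sR=90/41, mL=945/2501, mR=-90/41
obs B: pose=(0,2,E) → sL=90/193, sR=90/149, mL=4725/28757, mR=-90/149
sensor matrix S = [[90/61, 90/41], [90/193, 90/149]]; det S = -9525600/71921257
solve [mL_A; mL_B] = S·[w00; w01] and [mR_A; mR_B] = S·[w10; w11]:
  w00 = 1, w01 = -1/2, w10 = 0, w11 = -1

1 -1/2 0 -1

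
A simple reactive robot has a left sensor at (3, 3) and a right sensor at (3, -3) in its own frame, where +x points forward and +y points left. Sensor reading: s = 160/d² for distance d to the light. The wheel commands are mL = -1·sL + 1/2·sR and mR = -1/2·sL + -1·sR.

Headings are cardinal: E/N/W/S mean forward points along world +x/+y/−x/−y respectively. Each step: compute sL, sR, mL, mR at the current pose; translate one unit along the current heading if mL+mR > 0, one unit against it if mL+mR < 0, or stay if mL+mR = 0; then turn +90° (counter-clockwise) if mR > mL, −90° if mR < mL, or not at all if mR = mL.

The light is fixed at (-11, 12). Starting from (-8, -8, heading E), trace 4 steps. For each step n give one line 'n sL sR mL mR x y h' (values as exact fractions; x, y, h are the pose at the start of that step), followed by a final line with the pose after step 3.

0 32/65 32/113 -2576/7345 -3888/7345 -8 -8 E
1 80/277 16/53 -2024/14681 -6552/14681 -9 -8 S
2 32/97 160/257 -464/24929 -19632/24929 -9 -7 W
3 5/8 40/73 -205/584 -1005/1168 -8 -7 N
final -8 -8 E

n=0: pose=(-8,-8,E); sL=32/65, sR=32/113; mL=-2576/7345, mR=-3888/7345; mL+mR=-6464/7345 → advance -1; mR−mL=-1312/7345 → turn -1·90°
n=1: pose=(-9,-8,S); sL=80/277, sR=16/53; mL=-2024/14681, mR=-6552/14681; mL+mR=-8576/14681 → advance -1; mR−mL=-4528/14681 → turn -1·90°
n=2: pose=(-9,-7,W); sL=32/97, sR=160/257; mL=-464/24929, mR=-19632/24929; mL+mR=-20096/24929 → advance -1; mR−mL=-19168/24929 → turn -1·90°
n=3: pose=(-8,-7,N); sL=5/8, sR=40/73; mL=-205/584, mR=-1005/1168; mL+mR=-1415/1168 → advance -1; mR−mL=-595/1168 → turn -1·90°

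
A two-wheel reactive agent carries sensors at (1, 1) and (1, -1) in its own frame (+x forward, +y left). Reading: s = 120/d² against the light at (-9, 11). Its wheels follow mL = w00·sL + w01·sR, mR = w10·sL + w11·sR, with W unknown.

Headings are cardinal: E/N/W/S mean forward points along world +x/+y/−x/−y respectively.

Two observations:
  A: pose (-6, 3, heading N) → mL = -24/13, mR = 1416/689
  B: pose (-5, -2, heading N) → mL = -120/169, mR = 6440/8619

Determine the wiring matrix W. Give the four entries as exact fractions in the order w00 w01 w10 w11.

obs A: pose=(-6,3,N) → sL=120/53, sR=24/13, mL=-24/13, mR=1416/689
obs B: pose=(-5,-2,N) → sL=40/51, sR=120/169, mL=-120/169, mR=6440/8619
sensor matrix S = [[120/53, 24/13], [40/51, 120/169]]; det S = 24320/152269
solve [mL_A; mL_B] = S·[w00; w01] and [mR_A; mR_B] = S·[w10; w11]:
  w00 = 0, w01 = -1, w10 = 1/2, w11 = 1/2

0 -1 1/2 1/2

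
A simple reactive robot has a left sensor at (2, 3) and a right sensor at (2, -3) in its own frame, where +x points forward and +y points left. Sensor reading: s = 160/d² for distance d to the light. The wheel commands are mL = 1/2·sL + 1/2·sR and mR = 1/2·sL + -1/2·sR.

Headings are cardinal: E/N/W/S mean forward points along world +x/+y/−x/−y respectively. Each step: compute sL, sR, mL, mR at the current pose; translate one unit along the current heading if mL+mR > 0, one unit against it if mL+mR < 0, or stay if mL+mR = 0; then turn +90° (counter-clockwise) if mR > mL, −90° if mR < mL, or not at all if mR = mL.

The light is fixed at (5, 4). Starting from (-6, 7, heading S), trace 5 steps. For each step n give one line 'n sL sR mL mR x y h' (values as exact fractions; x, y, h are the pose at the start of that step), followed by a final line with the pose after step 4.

n=0: pose=(-6,7,S); sL=32/13, sR=160/197; mL=4192/2561, mR=2112/2561; mL+mR=32/13 → advance +1; mR−mL=-160/197 → turn -1·90°
n=1: pose=(-6,6,W); sL=16/17, sR=80/97; mL=1456/1649, mR=96/1649; mL+mR=16/17 → advance +1; mR−mL=-80/97 → turn -1·90°
n=2: pose=(-7,6,N); sL=160/241, sR=160/97; mL=27040/23377, mR=-11520/23377; mL+mR=160/241 → advance +1; mR−mL=-160/97 → turn -1·90°
n=3: pose=(-7,7,E); sL=20/17, sR=8/5; mL=118/85, mR=-18/85; mL+mR=20/17 → advance +1; mR−mL=-8/5 → turn -1·90°
n=4: pose=(-6,7,S); sL=32/13, sR=160/197; mL=4192/2561, mR=2112/2561; mL+mR=32/13 → advance +1; mR−mL=-160/197 → turn -1·90°

0 32/13 160/197 4192/2561 2112/2561 -6 7 S
1 16/17 80/97 1456/1649 96/1649 -6 6 W
2 160/241 160/97 27040/23377 -11520/23377 -7 6 N
3 20/17 8/5 118/85 -18/85 -7 7 E
4 32/13 160/197 4192/2561 2112/2561 -6 7 S
final -6 6 W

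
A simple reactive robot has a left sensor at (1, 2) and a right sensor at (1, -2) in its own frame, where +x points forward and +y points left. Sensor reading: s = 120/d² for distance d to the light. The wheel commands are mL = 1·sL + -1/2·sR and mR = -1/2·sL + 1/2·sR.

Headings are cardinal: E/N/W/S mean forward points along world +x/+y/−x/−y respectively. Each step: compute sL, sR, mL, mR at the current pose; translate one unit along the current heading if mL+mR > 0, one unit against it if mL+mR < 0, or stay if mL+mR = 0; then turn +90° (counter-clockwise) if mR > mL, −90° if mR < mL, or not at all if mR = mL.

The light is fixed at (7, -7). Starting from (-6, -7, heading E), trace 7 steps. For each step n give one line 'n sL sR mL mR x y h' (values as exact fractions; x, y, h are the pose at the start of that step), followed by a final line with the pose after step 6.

n=0: pose=(-6,-7,E); sL=30/37, sR=30/37; mL=15/37, mR=0; mL+mR=15/37 → advance +1; mR−mL=-15/37 → turn -1·90°
n=1: pose=(-5,-7,S); sL=120/101, sR=120/197; mL=17580/19897, mR=-5760/19897; mL+mR=60/101 → advance +1; mR−mL=-23340/19897 → turn -1·90°
n=2: pose=(-5,-8,W); sL=60/89, sR=12/17; mL=486/1513, mR=24/1513; mL+mR=30/89 → advance +1; mR−mL=-462/1513 → turn -1·90°
n=3: pose=(-6,-8,N); sL=8/15, sR=120/121; mL=68/1815, mR=416/1815; mL+mR=4/15 → advance +1; mR−mL=116/605 → turn +1·90°
n=4: pose=(-6,-7,W); sL=3/5, sR=3/5; mL=3/10, mR=0; mL+mR=3/10 → advance +1; mR−mL=-3/10 → turn -1·90°
n=5: pose=(-7,-7,N); sL=120/257, sR=24/29; mL=396/7453, mR=1344/7453; mL+mR=60/257 → advance +1; mR−mL=948/7453 → turn +1·90°
n=6: pose=(-7,-6,W); sL=60/113, sR=20/39; mL=1210/4407, mR=-40/4407; mL+mR=30/113 → advance +1; mR−mL=-1250/4407 → turn -1·90°

0 30/37 30/37 15/37 0 -6 -7 E
1 120/101 120/197 17580/19897 -5760/19897 -5 -7 S
2 60/89 12/17 486/1513 24/1513 -5 -8 W
3 8/15 120/121 68/1815 416/1815 -6 -8 N
4 3/5 3/5 3/10 0 -6 -7 W
5 120/257 24/29 396/7453 1344/7453 -7 -7 N
6 60/113 20/39 1210/4407 -40/4407 -7 -6 W
final -8 -6 N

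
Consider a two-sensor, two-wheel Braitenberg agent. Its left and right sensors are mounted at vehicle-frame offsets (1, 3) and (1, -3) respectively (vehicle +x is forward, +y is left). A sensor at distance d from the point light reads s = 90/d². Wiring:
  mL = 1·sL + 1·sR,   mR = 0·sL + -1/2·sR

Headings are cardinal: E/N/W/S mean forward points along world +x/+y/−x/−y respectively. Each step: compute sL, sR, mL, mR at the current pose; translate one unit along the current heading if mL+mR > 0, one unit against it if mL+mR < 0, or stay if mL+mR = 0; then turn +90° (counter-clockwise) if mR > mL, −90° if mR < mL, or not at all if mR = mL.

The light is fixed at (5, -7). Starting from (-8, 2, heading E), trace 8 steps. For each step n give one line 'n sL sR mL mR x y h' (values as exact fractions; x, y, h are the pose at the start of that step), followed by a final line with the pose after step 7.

0 5/16 1/2 13/16 -1/4 -8 2 E
1 18/29 90/289 7812/8381 -45/289 -7 2 S
2 45/97 9/29 2178/2813 -9/58 -7 1 W
3 90/337 90/181 46620/60997 -45/181 -8 1 N
4 5/16 1/2 13/16 -1/4 -8 2 E
5 18/29 90/289 7812/8381 -45/289 -7 2 S
6 45/97 9/29 2178/2813 -9/58 -7 1 W
7 90/337 90/181 46620/60997 -45/181 -8 1 N
final -8 2 E

n=0: pose=(-8,2,E); sL=5/16, sR=1/2; mL=13/16, mR=-1/4; mL+mR=9/16 → advance +1; mR−mL=-17/16 → turn -1·90°
n=1: pose=(-7,2,S); sL=18/29, sR=90/289; mL=7812/8381, mR=-45/289; mL+mR=6507/8381 → advance +1; mR−mL=-9117/8381 → turn -1·90°
n=2: pose=(-7,1,W); sL=45/97, sR=9/29; mL=2178/2813, mR=-9/58; mL+mR=3483/5626 → advance +1; mR−mL=-5229/5626 → turn -1·90°
n=3: pose=(-8,1,N); sL=90/337, sR=90/181; mL=46620/60997, mR=-45/181; mL+mR=31455/60997 → advance +1; mR−mL=-61785/60997 → turn -1·90°
n=4: pose=(-8,2,E); sL=5/16, sR=1/2; mL=13/16, mR=-1/4; mL+mR=9/16 → advance +1; mR−mL=-17/16 → turn -1·90°
n=5: pose=(-7,2,S); sL=18/29, sR=90/289; mL=7812/8381, mR=-45/289; mL+mR=6507/8381 → advance +1; mR−mL=-9117/8381 → turn -1·90°
n=6: pose=(-7,1,W); sL=45/97, sR=9/29; mL=2178/2813, mR=-9/58; mL+mR=3483/5626 → advance +1; mR−mL=-5229/5626 → turn -1·90°
n=7: pose=(-8,1,N); sL=90/337, sR=90/181; mL=46620/60997, mR=-45/181; mL+mR=31455/60997 → advance +1; mR−mL=-61785/60997 → turn -1·90°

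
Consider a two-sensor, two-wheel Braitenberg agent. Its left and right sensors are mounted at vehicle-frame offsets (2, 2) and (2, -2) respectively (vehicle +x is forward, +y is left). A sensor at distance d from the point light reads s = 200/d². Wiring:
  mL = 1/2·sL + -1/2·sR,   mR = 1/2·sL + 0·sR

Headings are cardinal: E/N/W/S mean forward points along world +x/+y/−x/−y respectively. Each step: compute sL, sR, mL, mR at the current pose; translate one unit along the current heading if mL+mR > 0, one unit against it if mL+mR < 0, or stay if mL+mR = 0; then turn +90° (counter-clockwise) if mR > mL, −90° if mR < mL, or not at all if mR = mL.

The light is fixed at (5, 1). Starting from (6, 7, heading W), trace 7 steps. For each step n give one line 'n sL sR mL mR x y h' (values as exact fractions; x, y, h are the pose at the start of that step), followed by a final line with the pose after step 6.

0 200/17 40/13 960/221 100/17 6 7 W
1 10 10 0 5 5 7 S
2 200/53 200/13 -4000/689 100/53 5 6 E
3 100/29 4 -8/29 50/29 4 6 N
4 8 200/73 192/73 4 4 7 W
5 25/2 25/4 25/8 25/4 3 7 S
6 200/49 200/9 -4000/441 100/49 3 6 E
final 2 6 N

n=0: pose=(6,7,W); sL=200/17, sR=40/13; mL=960/221, mR=100/17; mL+mR=2260/221 → advance +1; mR−mL=20/13 → turn +1·90°
n=1: pose=(5,7,S); sL=10, sR=10; mL=0, mR=5; mL+mR=5 → advance +1; mR−mL=5 → turn +1·90°
n=2: pose=(5,6,E); sL=200/53, sR=200/13; mL=-4000/689, mR=100/53; mL+mR=-2700/689 → advance -1; mR−mL=100/13 → turn +1·90°
n=3: pose=(4,6,N); sL=100/29, sR=4; mL=-8/29, mR=50/29; mL+mR=42/29 → advance +1; mR−mL=2 → turn +1·90°
n=4: pose=(4,7,W); sL=8, sR=200/73; mL=192/73, mR=4; mL+mR=484/73 → advance +1; mR−mL=100/73 → turn +1·90°
n=5: pose=(3,7,S); sL=25/2, sR=25/4; mL=25/8, mR=25/4; mL+mR=75/8 → advance +1; mR−mL=25/8 → turn +1·90°
n=6: pose=(3,6,E); sL=200/49, sR=200/9; mL=-4000/441, mR=100/49; mL+mR=-3100/441 → advance -1; mR−mL=100/9 → turn +1·90°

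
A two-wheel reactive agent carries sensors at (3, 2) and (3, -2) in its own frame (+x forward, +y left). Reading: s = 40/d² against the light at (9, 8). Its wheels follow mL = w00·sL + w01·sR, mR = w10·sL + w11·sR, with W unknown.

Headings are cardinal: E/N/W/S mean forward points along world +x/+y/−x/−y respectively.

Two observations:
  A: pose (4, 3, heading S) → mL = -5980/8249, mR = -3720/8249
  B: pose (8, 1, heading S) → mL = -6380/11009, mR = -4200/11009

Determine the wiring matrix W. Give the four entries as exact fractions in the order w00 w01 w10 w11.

-1 -1/2 -1/2 -1/2

obs A: pose=(4,3,S) → sL=40/73, sR=40/113, mL=-5980/8249, mR=-3720/8249
obs B: pose=(8,1,S) → sL=40/101, sR=40/109, mL=-6380/11009, mR=-4200/11009
sensor matrix S = [[40/73, 40/113], [40/101, 40/109]]; det S = 5529600/90813241
solve [mL_A; mL_B] = S·[w00; w01] and [mR_A; mR_B] = S·[w10; w11]:
  w00 = -1, w01 = -1/2, w10 = -1/2, w11 = -1/2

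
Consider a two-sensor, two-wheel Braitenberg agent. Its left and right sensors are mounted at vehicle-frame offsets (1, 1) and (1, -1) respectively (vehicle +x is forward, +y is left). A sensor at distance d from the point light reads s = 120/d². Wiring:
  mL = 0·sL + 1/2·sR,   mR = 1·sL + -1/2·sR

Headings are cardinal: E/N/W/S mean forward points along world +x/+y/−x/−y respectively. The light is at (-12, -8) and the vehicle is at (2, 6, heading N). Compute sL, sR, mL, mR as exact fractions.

left sensor world pos  = (1, 7); dL² = 394
right sensor world pos = (3, 7); dR² = 450
sL = 120/394 = 60/197
sR = 120/450 = 4/15
mL = 0·sL + 1/2·sR = 2/15
mR = 1·sL + -1/2·sR = 506/2955

60/197 4/15 2/15 506/2955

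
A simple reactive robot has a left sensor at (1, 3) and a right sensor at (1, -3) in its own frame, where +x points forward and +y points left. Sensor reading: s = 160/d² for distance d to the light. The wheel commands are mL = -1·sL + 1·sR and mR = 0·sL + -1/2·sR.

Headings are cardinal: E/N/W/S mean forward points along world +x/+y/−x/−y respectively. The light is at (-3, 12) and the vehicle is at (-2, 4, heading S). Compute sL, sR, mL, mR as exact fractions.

left sensor world pos  = (1, 3); dL² = 97
right sensor world pos = (-5, 3); dR² = 85
sL = 160/97 = 160/97
sR = 160/85 = 32/17
mL = -1·sL + 1·sR = 384/1649
mR = 0·sL + -1/2·sR = -16/17

160/97 32/17 384/1649 -16/17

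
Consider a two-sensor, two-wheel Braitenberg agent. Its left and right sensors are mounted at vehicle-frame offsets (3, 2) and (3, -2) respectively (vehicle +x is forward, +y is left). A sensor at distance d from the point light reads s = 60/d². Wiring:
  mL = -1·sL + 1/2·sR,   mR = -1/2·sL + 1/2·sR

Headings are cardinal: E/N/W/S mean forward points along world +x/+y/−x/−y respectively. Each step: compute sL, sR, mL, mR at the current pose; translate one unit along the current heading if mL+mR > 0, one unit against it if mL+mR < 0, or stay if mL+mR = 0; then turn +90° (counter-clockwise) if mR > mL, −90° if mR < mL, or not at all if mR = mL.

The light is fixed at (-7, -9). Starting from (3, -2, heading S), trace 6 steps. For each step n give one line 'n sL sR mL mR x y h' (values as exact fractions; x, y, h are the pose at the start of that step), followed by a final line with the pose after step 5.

0 3/8 3/4 0 3/16 3 -2 S
1 60/233 12/37 -822/8621 288/8621 3 -3 E
2 6/13 30/101 -411/1313 -108/1313 2 -3 N
3 4/3 12/17 -50/51 -16/51 2 -4 W
4 15/37 15/17 45/1258 150/629 3 -4 S
5 12/41 60/173 -846/7093 192/7093 3 -5 E
final 2 -5 N

n=0: pose=(3,-2,S); sL=3/8, sR=3/4; mL=0, mR=3/16; mL+mR=3/16 → advance +1; mR−mL=3/16 → turn +1·90°
n=1: pose=(3,-3,E); sL=60/233, sR=12/37; mL=-822/8621, mR=288/8621; mL+mR=-534/8621 → advance -1; mR−mL=30/233 → turn +1·90°
n=2: pose=(2,-3,N); sL=6/13, sR=30/101; mL=-411/1313, mR=-108/1313; mL+mR=-519/1313 → advance -1; mR−mL=3/13 → turn +1·90°
n=3: pose=(2,-4,W); sL=4/3, sR=12/17; mL=-50/51, mR=-16/51; mL+mR=-22/17 → advance -1; mR−mL=2/3 → turn +1·90°
n=4: pose=(3,-4,S); sL=15/37, sR=15/17; mL=45/1258, mR=150/629; mL+mR=345/1258 → advance +1; mR−mL=15/74 → turn +1·90°
n=5: pose=(3,-5,E); sL=12/41, sR=60/173; mL=-846/7093, mR=192/7093; mL+mR=-654/7093 → advance -1; mR−mL=6/41 → turn +1·90°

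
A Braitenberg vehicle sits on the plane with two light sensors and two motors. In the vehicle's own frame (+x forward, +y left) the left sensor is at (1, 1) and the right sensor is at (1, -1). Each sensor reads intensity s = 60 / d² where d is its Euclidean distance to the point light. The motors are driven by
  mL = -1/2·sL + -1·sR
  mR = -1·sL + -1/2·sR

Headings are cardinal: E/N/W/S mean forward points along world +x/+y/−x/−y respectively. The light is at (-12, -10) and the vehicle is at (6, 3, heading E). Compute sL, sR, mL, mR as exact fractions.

left sensor world pos  = (7, 4); dL² = 557
right sensor world pos = (7, 2); dR² = 505
sL = 60/557 = 60/557
sR = 60/505 = 12/101
mL = -1/2·sL + -1·sR = -9714/56257
mR = -1·sL + -1/2·sR = -9402/56257

60/557 12/101 -9714/56257 -9402/56257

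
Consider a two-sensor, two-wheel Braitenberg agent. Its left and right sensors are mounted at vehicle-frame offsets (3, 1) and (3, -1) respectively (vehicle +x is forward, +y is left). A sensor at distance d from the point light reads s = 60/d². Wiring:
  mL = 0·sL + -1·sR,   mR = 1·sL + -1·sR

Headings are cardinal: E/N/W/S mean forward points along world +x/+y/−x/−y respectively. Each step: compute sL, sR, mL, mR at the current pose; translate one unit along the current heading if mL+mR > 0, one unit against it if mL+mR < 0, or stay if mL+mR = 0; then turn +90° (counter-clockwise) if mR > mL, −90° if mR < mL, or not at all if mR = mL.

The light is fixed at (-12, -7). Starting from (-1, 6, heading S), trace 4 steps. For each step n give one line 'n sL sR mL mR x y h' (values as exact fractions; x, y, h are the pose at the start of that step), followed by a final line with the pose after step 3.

0 15/61 3/10 -3/10 -33/610 -1 6 S
1 60/421 12/73 -12/73 -672/30733 -1 7 E
2 6/37 6/41 -6/41 24/1517 -2 7 N
3 60/193 12/49 -12/49 624/9457 -2 6 W
final -1 6 S

n=0: pose=(-1,6,S); sL=15/61, sR=3/10; mL=-3/10, mR=-33/610; mL+mR=-108/305 → advance -1; mR−mL=15/61 → turn +1·90°
n=1: pose=(-1,7,E); sL=60/421, sR=12/73; mL=-12/73, mR=-672/30733; mL+mR=-5724/30733 → advance -1; mR−mL=60/421 → turn +1·90°
n=2: pose=(-2,7,N); sL=6/37, sR=6/41; mL=-6/41, mR=24/1517; mL+mR=-198/1517 → advance -1; mR−mL=6/37 → turn +1·90°
n=3: pose=(-2,6,W); sL=60/193, sR=12/49; mL=-12/49, mR=624/9457; mL+mR=-1692/9457 → advance -1; mR−mL=60/193 → turn +1·90°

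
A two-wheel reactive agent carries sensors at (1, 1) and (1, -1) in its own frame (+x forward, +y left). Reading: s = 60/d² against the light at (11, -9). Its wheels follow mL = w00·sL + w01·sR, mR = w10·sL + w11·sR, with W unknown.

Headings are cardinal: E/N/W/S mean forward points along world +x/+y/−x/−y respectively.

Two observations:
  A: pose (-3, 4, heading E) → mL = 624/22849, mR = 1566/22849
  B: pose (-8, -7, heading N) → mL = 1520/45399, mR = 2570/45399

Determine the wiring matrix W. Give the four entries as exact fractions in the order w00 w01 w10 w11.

obs A: pose=(-3,4,E) → sL=12/73, sR=60/313, mL=624/22849, mR=1566/22849
obs B: pose=(-8,-7,N) → sL=60/409, sR=20/111, mL=1520/45399, mR=2570/45399
sensor matrix S = [[12/73, 60/313], [60/409, 20/111]]; det S = 517760/345773917
solve [mL_A; mL_B] = S·[w00; w01] and [mR_A; mR_B] = S·[w10; w11]:
  w00 = -1, w01 = 1, w10 = 1, w11 = -1/2

-1 1 1 -1/2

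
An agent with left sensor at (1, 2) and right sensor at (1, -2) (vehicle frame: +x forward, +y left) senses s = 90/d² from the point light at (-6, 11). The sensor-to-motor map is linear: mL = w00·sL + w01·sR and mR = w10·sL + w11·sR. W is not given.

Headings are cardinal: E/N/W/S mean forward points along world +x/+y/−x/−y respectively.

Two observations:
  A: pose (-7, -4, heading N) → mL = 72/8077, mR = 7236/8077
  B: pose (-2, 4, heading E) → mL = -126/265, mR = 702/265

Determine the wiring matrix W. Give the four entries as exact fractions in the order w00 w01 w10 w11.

-1/2 1/2 1 1

obs A: pose=(-7,-4,N) → sL=18/41, sR=90/197, mL=72/8077, mR=7236/8077
obs B: pose=(-2,4,E) → sL=9/5, sR=45/53, mL=-126/265, mR=702/265
sensor matrix S = [[18/41, 90/197], [9/5, 45/53]]; det S = -192456/428081
solve [mL_A; mL_B] = S·[w00; w01] and [mR_A; mR_B] = S·[w10; w11]:
  w00 = -1/2, w01 = 1/2, w10 = 1, w11 = 1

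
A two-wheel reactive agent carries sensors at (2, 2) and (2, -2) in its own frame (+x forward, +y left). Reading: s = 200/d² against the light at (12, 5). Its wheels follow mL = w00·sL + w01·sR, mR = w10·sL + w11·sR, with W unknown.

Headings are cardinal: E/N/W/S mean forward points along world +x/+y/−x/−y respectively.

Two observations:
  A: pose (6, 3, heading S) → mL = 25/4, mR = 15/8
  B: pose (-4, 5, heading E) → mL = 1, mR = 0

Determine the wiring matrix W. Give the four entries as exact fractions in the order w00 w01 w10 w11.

obs A: pose=(6,3,S) → sL=25/4, sR=5/2, mL=25/4, mR=15/8
obs B: pose=(-4,5,E) → sL=1, sR=1, mL=1, mR=0
sensor matrix S = [[25/4, 5/2], [1, 1]]; det S = 15/4
solve [mL_A; mL_B] = S·[w00; w01] and [mR_A; mR_B] = S·[w10; w11]:
  w00 = 1, w01 = 0, w10 = 1/2, w11 = -1/2

1 0 1/2 -1/2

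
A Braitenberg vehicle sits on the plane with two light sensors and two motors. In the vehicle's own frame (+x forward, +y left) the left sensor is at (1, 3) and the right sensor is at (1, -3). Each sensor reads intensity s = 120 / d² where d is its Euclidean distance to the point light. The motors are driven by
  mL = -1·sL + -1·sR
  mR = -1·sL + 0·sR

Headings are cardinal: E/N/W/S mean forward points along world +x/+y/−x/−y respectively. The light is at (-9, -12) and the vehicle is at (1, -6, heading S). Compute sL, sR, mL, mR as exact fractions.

60/97 60/37 -8040/3589 -60/97

left sensor world pos  = (4, -7); dL² = 194
right sensor world pos = (-2, -7); dR² = 74
sL = 120/194 = 60/97
sR = 120/74 = 60/37
mL = -1·sL + -1·sR = -8040/3589
mR = -1·sL + 0·sR = -60/97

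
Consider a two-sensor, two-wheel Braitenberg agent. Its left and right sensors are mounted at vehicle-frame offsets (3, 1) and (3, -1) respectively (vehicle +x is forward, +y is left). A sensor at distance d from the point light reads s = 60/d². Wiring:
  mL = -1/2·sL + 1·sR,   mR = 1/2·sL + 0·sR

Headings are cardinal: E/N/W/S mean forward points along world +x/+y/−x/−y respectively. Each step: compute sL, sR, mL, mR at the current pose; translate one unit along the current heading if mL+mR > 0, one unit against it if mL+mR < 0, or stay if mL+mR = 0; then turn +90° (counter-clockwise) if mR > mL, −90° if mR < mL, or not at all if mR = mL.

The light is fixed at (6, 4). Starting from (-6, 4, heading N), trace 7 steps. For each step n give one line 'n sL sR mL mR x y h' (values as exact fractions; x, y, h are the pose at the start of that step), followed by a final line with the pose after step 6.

n=0: pose=(-6,4,N); sL=30/89, sR=6/13; mL=339/1157, mR=15/89; mL+mR=6/13 → advance +1; mR−mL=-144/1157 → turn -1·90°
n=1: pose=(-6,5,E); sL=12/17, sR=20/27; mL=178/459, mR=6/17; mL+mR=20/27 → advance +1; mR−mL=-16/459 → turn -1·90°
n=2: pose=(-5,5,S); sL=15/26, sR=15/37; mL=225/1924, mR=15/52; mL+mR=15/37 → advance +1; mR−mL=165/962 → turn +1·90°
n=3: pose=(-5,4,E); sL=12/13, sR=12/13; mL=6/13, mR=6/13; mL+mR=12/13 → advance +1; mR−mL=0 → turn +0·90°
n=4: pose=(-4,4,E); sL=6/5, sR=6/5; mL=3/5, mR=3/5; mL+mR=6/5 → advance +1; mR−mL=0 → turn +0·90°
n=5: pose=(-3,4,E); sL=60/37, sR=60/37; mL=30/37, mR=30/37; mL+mR=60/37 → advance +1; mR−mL=0 → turn +0·90°
n=6: pose=(-2,4,E); sL=30/13, sR=30/13; mL=15/13, mR=15/13; mL+mR=30/13 → advance +1; mR−mL=0 → turn +0·90°

0 30/89 6/13 339/1157 15/89 -6 4 N
1 12/17 20/27 178/459 6/17 -6 5 E
2 15/26 15/37 225/1924 15/52 -5 5 S
3 12/13 12/13 6/13 6/13 -5 4 E
4 6/5 6/5 3/5 3/5 -4 4 E
5 60/37 60/37 30/37 30/37 -3 4 E
6 30/13 30/13 15/13 15/13 -2 4 E
final -1 4 E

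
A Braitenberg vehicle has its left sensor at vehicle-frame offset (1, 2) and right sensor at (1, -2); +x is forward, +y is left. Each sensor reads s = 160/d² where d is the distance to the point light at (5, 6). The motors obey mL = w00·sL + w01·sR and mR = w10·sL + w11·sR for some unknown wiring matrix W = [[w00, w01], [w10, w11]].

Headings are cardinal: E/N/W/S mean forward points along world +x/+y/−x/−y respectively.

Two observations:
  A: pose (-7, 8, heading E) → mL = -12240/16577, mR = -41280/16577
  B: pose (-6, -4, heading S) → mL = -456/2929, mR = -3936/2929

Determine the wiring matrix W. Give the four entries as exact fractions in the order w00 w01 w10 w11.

1/2 -1 -1 -1

obs A: pose=(-7,8,E) → sL=160/137, sR=160/121, mL=-12240/16577, mR=-41280/16577
obs B: pose=(-6,-4,S) → sL=80/101, sR=16/29, mL=-456/2929, mR=-3936/2929
sensor matrix S = [[160/137, 160/121], [80/101, 16/29]]; det S = -19568640/48554033
solve [mL_A; mL_B] = S·[w00; w01] and [mR_A; mR_B] = S·[w10; w11]:
  w00 = 1/2, w01 = -1, w10 = -1, w11 = -1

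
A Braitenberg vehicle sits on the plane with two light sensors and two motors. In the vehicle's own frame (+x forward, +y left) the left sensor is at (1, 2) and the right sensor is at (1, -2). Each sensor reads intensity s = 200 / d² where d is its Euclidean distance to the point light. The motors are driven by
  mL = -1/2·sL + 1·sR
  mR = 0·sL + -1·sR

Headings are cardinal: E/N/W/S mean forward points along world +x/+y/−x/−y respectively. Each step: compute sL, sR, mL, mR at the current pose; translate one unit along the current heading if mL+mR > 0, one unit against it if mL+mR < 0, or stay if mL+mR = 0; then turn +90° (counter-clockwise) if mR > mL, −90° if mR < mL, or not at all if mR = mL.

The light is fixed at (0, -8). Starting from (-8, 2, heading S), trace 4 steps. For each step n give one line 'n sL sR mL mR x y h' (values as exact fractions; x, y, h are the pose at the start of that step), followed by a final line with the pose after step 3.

0 200/117 200/181 5300/21177 -200/181 -8 2 S
1 100/81 4/5 74/405 -4/5 -8 3 W
2 8/9 200/169 1124/1521 -200/169 -7 3 N
3 10/9 2 13/9 -2 -7 2 E
final -8 2 S

n=0: pose=(-8,2,S); sL=200/117, sR=200/181; mL=5300/21177, mR=-200/181; mL+mR=-100/117 → advance -1; mR−mL=-28700/21177 → turn -1·90°
n=1: pose=(-8,3,W); sL=100/81, sR=4/5; mL=74/405, mR=-4/5; mL+mR=-50/81 → advance -1; mR−mL=-398/405 → turn -1·90°
n=2: pose=(-7,3,N); sL=8/9, sR=200/169; mL=1124/1521, mR=-200/169; mL+mR=-4/9 → advance -1; mR−mL=-2924/1521 → turn -1·90°
n=3: pose=(-7,2,E); sL=10/9, sR=2; mL=13/9, mR=-2; mL+mR=-5/9 → advance -1; mR−mL=-31/9 → turn -1·90°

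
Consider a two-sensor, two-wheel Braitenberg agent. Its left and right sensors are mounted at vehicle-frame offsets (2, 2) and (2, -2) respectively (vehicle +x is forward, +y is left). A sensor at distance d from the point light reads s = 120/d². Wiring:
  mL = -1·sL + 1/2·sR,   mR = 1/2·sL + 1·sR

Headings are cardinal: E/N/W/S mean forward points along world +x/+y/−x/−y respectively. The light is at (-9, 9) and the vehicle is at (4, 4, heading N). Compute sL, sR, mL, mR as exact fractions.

12/13 20/39 -2/3 38/39

left sensor world pos  = (2, 6); dL² = 130
right sensor world pos = (6, 6); dR² = 234
sL = 120/130 = 12/13
sR = 120/234 = 20/39
mL = -1·sL + 1/2·sR = -2/3
mR = 1/2·sL + 1·sR = 38/39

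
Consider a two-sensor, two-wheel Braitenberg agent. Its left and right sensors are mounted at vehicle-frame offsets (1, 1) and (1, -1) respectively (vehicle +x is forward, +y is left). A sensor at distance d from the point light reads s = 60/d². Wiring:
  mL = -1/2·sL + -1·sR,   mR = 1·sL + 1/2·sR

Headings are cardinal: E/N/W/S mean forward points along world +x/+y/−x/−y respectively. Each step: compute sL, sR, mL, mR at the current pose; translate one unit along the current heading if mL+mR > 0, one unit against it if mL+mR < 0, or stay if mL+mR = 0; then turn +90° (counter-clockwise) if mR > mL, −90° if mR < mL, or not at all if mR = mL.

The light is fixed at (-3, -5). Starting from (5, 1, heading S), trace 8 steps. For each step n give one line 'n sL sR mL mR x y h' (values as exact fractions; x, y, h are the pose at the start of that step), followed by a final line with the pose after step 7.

0 30/53 30/37 -2145/1961 1905/1961 5 1 S
1 12/29 20/39 -814/1131 758/1131 5 2 E
2 3/5 15/32 -123/160 267/320 4 2 N
3 12/17 20/39 -574/663 638/663 4 3 W
4 30/49 30/37 -2025/1813 1845/1813 3 3 S
5 60/149 60/113 -12330/16837 11250/16837 3 4 E
6 15/29 15/34 -345/493 1455/1972 2 4 N
7 60/97 60/137 -9930/13289 11130/13289 2 5 W
final 1 5 S

n=0: pose=(5,1,S); sL=30/53, sR=30/37; mL=-2145/1961, mR=1905/1961; mL+mR=-240/1961 → advance -1; mR−mL=4050/1961 → turn +1·90°
n=1: pose=(5,2,E); sL=12/29, sR=20/39; mL=-814/1131, mR=758/1131; mL+mR=-56/1131 → advance -1; mR−mL=524/377 → turn +1·90°
n=2: pose=(4,2,N); sL=3/5, sR=15/32; mL=-123/160, mR=267/320; mL+mR=21/320 → advance +1; mR−mL=513/320 → turn +1·90°
n=3: pose=(4,3,W); sL=12/17, sR=20/39; mL=-574/663, mR=638/663; mL+mR=64/663 → advance +1; mR−mL=404/221 → turn +1·90°
n=4: pose=(3,3,S); sL=30/49, sR=30/37; mL=-2025/1813, mR=1845/1813; mL+mR=-180/1813 → advance -1; mR−mL=3870/1813 → turn +1·90°
n=5: pose=(3,4,E); sL=60/149, sR=60/113; mL=-12330/16837, mR=11250/16837; mL+mR=-1080/16837 → advance -1; mR−mL=23580/16837 → turn +1·90°
n=6: pose=(2,4,N); sL=15/29, sR=15/34; mL=-345/493, mR=1455/1972; mL+mR=75/1972 → advance +1; mR−mL=2835/1972 → turn +1·90°
n=7: pose=(2,5,W); sL=60/97, sR=60/137; mL=-9930/13289, mR=11130/13289; mL+mR=1200/13289 → advance +1; mR−mL=21060/13289 → turn +1·90°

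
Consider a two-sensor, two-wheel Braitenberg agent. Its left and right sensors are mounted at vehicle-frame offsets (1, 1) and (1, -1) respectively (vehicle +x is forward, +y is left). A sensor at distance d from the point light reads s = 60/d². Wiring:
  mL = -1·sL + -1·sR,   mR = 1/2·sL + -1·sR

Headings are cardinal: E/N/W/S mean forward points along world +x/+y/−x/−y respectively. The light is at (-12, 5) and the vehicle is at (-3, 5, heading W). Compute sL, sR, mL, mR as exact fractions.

left sensor world pos  = (-4, 4); dL² = 65
right sensor world pos = (-4, 6); dR² = 65
sL = 60/65 = 12/13
sR = 60/65 = 12/13
mL = -1·sL + -1·sR = -24/13
mR = 1/2·sL + -1·sR = -6/13

12/13 12/13 -24/13 -6/13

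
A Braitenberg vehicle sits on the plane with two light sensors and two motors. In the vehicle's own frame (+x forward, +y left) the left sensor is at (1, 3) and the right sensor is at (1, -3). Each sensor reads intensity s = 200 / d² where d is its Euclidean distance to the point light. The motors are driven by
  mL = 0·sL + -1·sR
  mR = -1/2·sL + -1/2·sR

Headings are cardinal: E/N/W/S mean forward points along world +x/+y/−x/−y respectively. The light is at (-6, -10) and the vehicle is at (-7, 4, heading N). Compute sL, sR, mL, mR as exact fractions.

200/241 200/229 -200/229 -47000/55189

left sensor world pos  = (-10, 5); dL² = 241
right sensor world pos = (-4, 5); dR² = 229
sL = 200/241 = 200/241
sR = 200/229 = 200/229
mL = 0·sL + -1·sR = -200/229
mR = -1/2·sL + -1/2·sR = -47000/55189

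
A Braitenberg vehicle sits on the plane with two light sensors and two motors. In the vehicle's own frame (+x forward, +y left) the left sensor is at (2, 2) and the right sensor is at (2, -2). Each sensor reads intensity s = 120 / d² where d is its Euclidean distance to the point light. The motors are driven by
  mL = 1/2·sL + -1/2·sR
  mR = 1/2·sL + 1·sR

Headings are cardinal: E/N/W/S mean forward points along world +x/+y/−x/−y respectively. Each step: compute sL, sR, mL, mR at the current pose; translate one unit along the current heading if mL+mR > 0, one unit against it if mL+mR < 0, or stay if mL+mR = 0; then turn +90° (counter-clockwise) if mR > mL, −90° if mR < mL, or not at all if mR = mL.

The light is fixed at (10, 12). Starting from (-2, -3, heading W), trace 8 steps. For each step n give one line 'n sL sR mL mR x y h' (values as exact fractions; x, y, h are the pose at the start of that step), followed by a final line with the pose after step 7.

0 24/97 24/73 -288/7081 3204/7081 -2 -3 W
1 12/41 60/257 312/10537 4002/10537 -3 -3 S
2 120/317 24/89 1536/28213 12948/28213 -3 -4 E
3 15/49 15/37 -90/1813 2025/3626 -2 -4 N
4 24/97 24/73 -288/7081 3204/7081 -2 -3 W
5 12/41 60/257 312/10537 4002/10537 -3 -3 S
6 120/317 24/89 1536/28213 12948/28213 -3 -4 E
7 15/49 15/37 -90/1813 2025/3626 -2 -4 N
final -2 -3 W

n=0: pose=(-2,-3,W); sL=24/97, sR=24/73; mL=-288/7081, mR=3204/7081; mL+mR=2916/7081 → advance +1; mR−mL=36/73 → turn +1·90°
n=1: pose=(-3,-3,S); sL=12/41, sR=60/257; mL=312/10537, mR=4002/10537; mL+mR=4314/10537 → advance +1; mR−mL=90/257 → turn +1·90°
n=2: pose=(-3,-4,E); sL=120/317, sR=24/89; mL=1536/28213, mR=12948/28213; mL+mR=14484/28213 → advance +1; mR−mL=36/89 → turn +1·90°
n=3: pose=(-2,-4,N); sL=15/49, sR=15/37; mL=-90/1813, mR=2025/3626; mL+mR=1845/3626 → advance +1; mR−mL=45/74 → turn +1·90°
n=4: pose=(-2,-3,W); sL=24/97, sR=24/73; mL=-288/7081, mR=3204/7081; mL+mR=2916/7081 → advance +1; mR−mL=36/73 → turn +1·90°
n=5: pose=(-3,-3,S); sL=12/41, sR=60/257; mL=312/10537, mR=4002/10537; mL+mR=4314/10537 → advance +1; mR−mL=90/257 → turn +1·90°
n=6: pose=(-3,-4,E); sL=120/317, sR=24/89; mL=1536/28213, mR=12948/28213; mL+mR=14484/28213 → advance +1; mR−mL=36/89 → turn +1·90°
n=7: pose=(-2,-4,N); sL=15/49, sR=15/37; mL=-90/1813, mR=2025/3626; mL+mR=1845/3626 → advance +1; mR−mL=45/74 → turn +1·90°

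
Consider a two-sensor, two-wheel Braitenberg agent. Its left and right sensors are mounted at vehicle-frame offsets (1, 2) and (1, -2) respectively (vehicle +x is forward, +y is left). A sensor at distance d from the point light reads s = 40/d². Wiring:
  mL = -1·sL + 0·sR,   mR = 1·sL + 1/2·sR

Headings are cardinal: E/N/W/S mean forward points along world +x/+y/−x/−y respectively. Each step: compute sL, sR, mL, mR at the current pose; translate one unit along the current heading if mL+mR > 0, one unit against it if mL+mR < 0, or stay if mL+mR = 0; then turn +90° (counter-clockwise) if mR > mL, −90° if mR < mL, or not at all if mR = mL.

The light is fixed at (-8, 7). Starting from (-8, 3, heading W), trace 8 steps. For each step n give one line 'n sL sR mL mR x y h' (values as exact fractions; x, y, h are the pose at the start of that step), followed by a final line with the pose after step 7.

0 40/37 8 -40/37 188/37 -8 3 W
1 20/13 20/17 -20/13 470/221 -9 3 S
2 40/9 40/49 -40/9 2140/441 -9 2 E
3 2 2 -2 3 -8 2 N
4 40/37 8 -40/37 188/37 -8 3 W
5 20/13 20/17 -20/13 470/221 -9 3 S
6 40/9 40/49 -40/9 2140/441 -9 2 E
7 2 2 -2 3 -8 2 N
final -8 3 W

n=0: pose=(-8,3,W); sL=40/37, sR=8; mL=-40/37, mR=188/37; mL+mR=4 → advance +1; mR−mL=228/37 → turn +1·90°
n=1: pose=(-9,3,S); sL=20/13, sR=20/17; mL=-20/13, mR=470/221; mL+mR=10/17 → advance +1; mR−mL=810/221 → turn +1·90°
n=2: pose=(-9,2,E); sL=40/9, sR=40/49; mL=-40/9, mR=2140/441; mL+mR=20/49 → advance +1; mR−mL=4100/441 → turn +1·90°
n=3: pose=(-8,2,N); sL=2, sR=2; mL=-2, mR=3; mL+mR=1 → advance +1; mR−mL=5 → turn +1·90°
n=4: pose=(-8,3,W); sL=40/37, sR=8; mL=-40/37, mR=188/37; mL+mR=4 → advance +1; mR−mL=228/37 → turn +1·90°
n=5: pose=(-9,3,S); sL=20/13, sR=20/17; mL=-20/13, mR=470/221; mL+mR=10/17 → advance +1; mR−mL=810/221 → turn +1·90°
n=6: pose=(-9,2,E); sL=40/9, sR=40/49; mL=-40/9, mR=2140/441; mL+mR=20/49 → advance +1; mR−mL=4100/441 → turn +1·90°
n=7: pose=(-8,2,N); sL=2, sR=2; mL=-2, mR=3; mL+mR=1 → advance +1; mR−mL=5 → turn +1·90°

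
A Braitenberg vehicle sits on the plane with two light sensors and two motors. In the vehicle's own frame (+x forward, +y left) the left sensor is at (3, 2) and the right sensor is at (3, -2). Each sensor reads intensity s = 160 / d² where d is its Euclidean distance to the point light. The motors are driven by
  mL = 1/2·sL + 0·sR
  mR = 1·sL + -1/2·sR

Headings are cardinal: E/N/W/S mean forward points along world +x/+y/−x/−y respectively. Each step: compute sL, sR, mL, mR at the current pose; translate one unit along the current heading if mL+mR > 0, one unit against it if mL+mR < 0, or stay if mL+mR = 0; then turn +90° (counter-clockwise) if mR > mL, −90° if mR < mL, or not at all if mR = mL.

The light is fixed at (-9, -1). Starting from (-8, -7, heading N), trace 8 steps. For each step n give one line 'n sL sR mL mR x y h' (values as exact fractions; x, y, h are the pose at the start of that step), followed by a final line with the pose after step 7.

n=0: pose=(-8,-7,N); sL=16, sR=80/9; mL=8, mR=104/9; mL+mR=176/9 → advance +1; mR−mL=32/9 → turn +1·90°
n=1: pose=(-8,-6,W); sL=160/53, sR=160/13; mL=80/53, mR=-2160/689; mL+mR=-1120/689 → advance -1; mR−mL=-3200/689 → turn -1·90°
n=2: pose=(-7,-6,N); sL=40, sR=8; mL=20, mR=36; mL+mR=56 → advance +1; mR−mL=16 → turn +1·90°
n=3: pose=(-7,-5,W); sL=160/37, sR=32; mL=80/37, mR=-432/37; mL+mR=-352/37 → advance -1; mR−mL=-512/37 → turn -1·90°
n=4: pose=(-6,-5,N); sL=80, sR=80/13; mL=40, mR=1000/13; mL+mR=1520/13 → advance +1; mR−mL=480/13 → turn +1·90°
n=5: pose=(-6,-4,W); sL=32/5, sR=160; mL=16/5, mR=-368/5; mL+mR=-352/5 → advance -1; mR−mL=-384/5 → turn -1·90°
n=6: pose=(-5,-4,N); sL=40, sR=40/9; mL=20, mR=340/9; mL+mR=520/9 → advance +1; mR−mL=160/9 → turn +1·90°
n=7: pose=(-5,-3,W); sL=160/17, sR=160; mL=80/17, mR=-1200/17; mL+mR=-1120/17 → advance -1; mR−mL=-1280/17 → turn -1·90°

0 16 80/9 8 104/9 -8 -7 N
1 160/53 160/13 80/53 -2160/689 -8 -6 W
2 40 8 20 36 -7 -6 N
3 160/37 32 80/37 -432/37 -7 -5 W
4 80 80/13 40 1000/13 -6 -5 N
5 32/5 160 16/5 -368/5 -6 -4 W
6 40 40/9 20 340/9 -5 -4 N
7 160/17 160 80/17 -1200/17 -5 -3 W
final -4 -3 N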